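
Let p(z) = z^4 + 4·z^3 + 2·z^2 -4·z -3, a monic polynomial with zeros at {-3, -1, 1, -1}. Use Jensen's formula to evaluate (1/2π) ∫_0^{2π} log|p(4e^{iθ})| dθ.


Zeros: -3, -1, -1, 1; r = 4.
Inside |z| < r: -3, -1, -1, 1. Outside (|z| ≥ r): ∅.
p(0) = -3, so log|p(0)| = log(3) = 1.0986.
Apply Jensen: I(r) = log|p(0)| + Σ_k log(r/|z_k|), summed over zeros inside |z| < r.
  log(r/|z_k|) for z_k = -3: log(4/3) = 0.2877
  log(r/|z_k|) for z_k = -1: log(4/1) = 1.3863
  log(r/|z_k|) for z_k = 1: log(4/1) = 1.3863
  log(r/|z_k|) for z_k = -1: log(4/1) = 1.3863
Sum over inside zeros: 4.4466.
I(r) = log|p(0)| + (inside sum) = 1.0986 + 4.4466 = 5.5452.
Closed form (all zeros inside, monic): I(r) = n·log(r) = 4·log(4) = 5.5452. ✓

I(r) ≈ 5.5452.


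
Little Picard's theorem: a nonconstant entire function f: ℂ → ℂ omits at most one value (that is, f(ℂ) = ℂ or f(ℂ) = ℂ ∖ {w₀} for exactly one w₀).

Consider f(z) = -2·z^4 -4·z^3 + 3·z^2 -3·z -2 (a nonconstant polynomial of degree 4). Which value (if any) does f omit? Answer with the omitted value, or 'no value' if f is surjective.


Little Picard bounds the complement of f(ℂ) to at most one point.
For every w ∈ ℂ, the equation p(z) − w = 0 is a nonconstant polynomial in z and hence has at least one root by the fundamental theorem of algebra. So p is surjective onto ℂ, omitting no value.

Omitted value: no value.


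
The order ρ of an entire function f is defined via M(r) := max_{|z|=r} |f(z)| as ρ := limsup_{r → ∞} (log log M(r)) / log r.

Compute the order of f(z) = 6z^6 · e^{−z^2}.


M(r) = max_{|z|=r} |6|·|z|^6·|e^{−z^2}| = 6·r^6 · e^{1r^2} (the factors attain their maxima compatibly on |z|=r). Then log M(r) = log 6 + 6·log r + 1r^2, dominated by the last term, so log log M(r) ~ 2·log r. The polynomial factor 6z^6 contributes only a log r term and does not affect the order. ρ = 2.
Therefore ρ = 2.

Order ρ = 2.


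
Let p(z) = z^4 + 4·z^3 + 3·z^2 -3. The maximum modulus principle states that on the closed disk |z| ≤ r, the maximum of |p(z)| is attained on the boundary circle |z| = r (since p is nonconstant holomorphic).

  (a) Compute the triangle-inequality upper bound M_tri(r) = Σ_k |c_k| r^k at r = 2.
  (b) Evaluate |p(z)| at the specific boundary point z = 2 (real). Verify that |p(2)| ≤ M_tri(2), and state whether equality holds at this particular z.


Coefficients: c_0 = -3, c_1 = 0, c_2 = 3, c_3 = 4, c_4 = 1. Radius r = 2.
Part (a). Triangle bound: M_tri(r) = Σ_k |c_k| r^k
  = |-3|·2^0 + |0|·2^1 + |3|·2^2 + |4|·2^3 + |1|·2^4
  = 3 + 0 + 12 + 32 + 16 = 63.
This bounds M(r) := max_{|z|=r} |p(z)| from above; equality holds iff all terms c_k z^k can be made to align in phase at a single z on |z|=r.
Part (b). At z = 2 (real, on the circle |z| = r):
  p(2) = (-3)·2^0 + (0)·2^1 + (3)·2^2 + (4)·2^3 + (1)·2^4 = 57.
  |p(2)| = 57.
Check: |p(2)| = 57 ≤ 63 = M_tri(2). ✓ Equality does not hold at z = 2 (the coefficients have mixed signs, so the terms do not all align in phase there).

M_tri(2) = 63; |p(2)| = 57; equality at z=2: no.


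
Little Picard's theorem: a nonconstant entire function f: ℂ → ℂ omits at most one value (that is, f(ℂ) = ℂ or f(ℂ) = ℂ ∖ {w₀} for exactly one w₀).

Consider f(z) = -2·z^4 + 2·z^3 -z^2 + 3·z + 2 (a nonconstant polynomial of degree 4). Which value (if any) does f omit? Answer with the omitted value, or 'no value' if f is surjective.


Little Picard bounds the complement of f(ℂ) to at most one point.
For every w ∈ ℂ, the equation p(z) − w = 0 is a nonconstant polynomial in z and hence has at least one root by the fundamental theorem of algebra. So p is surjective onto ℂ, omitting no value.

Omitted value: no value.


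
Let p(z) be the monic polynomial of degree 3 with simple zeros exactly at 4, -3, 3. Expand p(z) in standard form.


The polynomial is p(z) = ∏_{α ∈ S} (z − α), where S = {4, -3, 3}.
Expanding the product yields: p(z) = z^3 -4·z^2 -9·z + 36.
The resulting polynomial has degree 3 and real coefficients as required.

p(z) = z^3 -4·z^2 -9·z + 36.


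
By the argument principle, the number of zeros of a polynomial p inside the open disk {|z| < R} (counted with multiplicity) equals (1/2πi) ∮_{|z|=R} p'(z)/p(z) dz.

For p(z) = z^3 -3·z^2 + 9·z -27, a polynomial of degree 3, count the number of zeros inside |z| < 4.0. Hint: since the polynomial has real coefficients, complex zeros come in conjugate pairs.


The zeros of p are: 3, (0 + 3i), (0 - 3i).
Their magnitudes are: 3, 3, 3.
Zeros with |z| < R = 4.0: 3, (0 + 3i), (0 - 3i).
Count = 3.
By the argument principle, (1/2πi) ∮_{|z|=R} p'(z)/p(z) dz equals exactly this count.

Number of zeros inside |z| < 4.0: 3.


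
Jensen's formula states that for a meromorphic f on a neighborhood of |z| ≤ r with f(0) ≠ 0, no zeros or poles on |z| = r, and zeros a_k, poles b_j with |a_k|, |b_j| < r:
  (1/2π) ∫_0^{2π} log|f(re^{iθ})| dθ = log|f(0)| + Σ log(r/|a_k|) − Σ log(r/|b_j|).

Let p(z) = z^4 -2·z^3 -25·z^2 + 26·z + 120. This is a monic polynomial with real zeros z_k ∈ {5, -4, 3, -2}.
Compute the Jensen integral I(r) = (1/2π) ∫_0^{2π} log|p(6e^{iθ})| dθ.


Zeros: -4, -2, 3, 5; r = 6.
Inside |z| < r: -4, -2, 3, 5. Outside (|z| ≥ r): ∅.
p(0) = 120, so log|p(0)| = log(120) = 4.7875.
Apply Jensen: I(r) = log|p(0)| + Σ_k log(r/|z_k|), summed over zeros inside |z| < r.
  log(r/|z_k|) for z_k = 5: log(6/5) = 0.1823
  log(r/|z_k|) for z_k = -4: log(6/4) = 0.4055
  log(r/|z_k|) for z_k = 3: log(6/3) = 0.6931
  log(r/|z_k|) for z_k = -2: log(6/2) = 1.0986
Sum over inside zeros: 2.3795.
I(r) = log|p(0)| + (inside sum) = 4.7875 + 2.3795 = 7.1670.
Closed form (all zeros inside, monic): I(r) = n·log(r) = 4·log(6) = 7.1670. ✓

I(r) ≈ 7.1670.


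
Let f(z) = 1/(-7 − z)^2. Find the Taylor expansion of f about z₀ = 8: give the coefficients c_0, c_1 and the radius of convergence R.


Let w = z − z₀, so z = z₀ + w.
Then -7 − z = -7 − (z₀ + w) = (-7 − z₀) − w = -15 − w.
f(z) = 1/(-15 − w)^2 = (1/(-15)^2) · (1 − w/(-15))^{−2}.
By the binomial series (1−u)^{−2} = Σ_{n≥0} C(n+1, 1) u^n for |u|<1, with u = w/(-15):
  c_n = C(n+1, 1) / (-15)^(n+2).
  c_0 = 1/(-15)^2 = 1/225.
  c_1 = 2/(-15)^3 = -2/3375.
The series is valid for |w/d| < 1, i.e. |z − z₀| < |d|.
Radius of convergence: R = |-7 − z₀| = |-15| = 15 (distance from z₀ to the singularity z = -7).

c_0 = 1/225, c_1 = -2/3375; R = 15.


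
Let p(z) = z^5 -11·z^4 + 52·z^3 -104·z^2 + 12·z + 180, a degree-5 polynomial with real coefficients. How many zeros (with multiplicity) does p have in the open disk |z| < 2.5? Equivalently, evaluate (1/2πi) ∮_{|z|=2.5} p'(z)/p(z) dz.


The zeros of p are: (3 + 1i), (3 - 1i), (3 + 3i), (3 - 3i), -1.
Their magnitudes are: 3.162, 3.162, 4.243, 4.243, 1.
Zeros with |z| < R = 2.5: -1.
Count = 1.
By the argument principle, (1/2πi) ∮_{|z|=R} p'(z)/p(z) dz equals exactly this count.

Number of zeros inside |z| < 2.5: 1.


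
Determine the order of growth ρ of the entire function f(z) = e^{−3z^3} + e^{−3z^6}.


Each summand is entire of order 3 and 6 respectively (as in the single-exponential case). The order of a sum is at most the max of the orders, so ρ ≤ 6. For the lower bound: on |z|=r choose arg z so that -3z^6 is real positive; then |e^{-3z^6}| = e^{3r^6} while |e^{-3z^3}| ≤ e^{3r^3} = o(e^{3r^6}). So |f| ≥ e^{3r^6}(1 − o(1)) and ρ ≥ 6. Hence ρ = max(3, 6) = 6.
Therefore ρ = 6.

Order ρ = 6.


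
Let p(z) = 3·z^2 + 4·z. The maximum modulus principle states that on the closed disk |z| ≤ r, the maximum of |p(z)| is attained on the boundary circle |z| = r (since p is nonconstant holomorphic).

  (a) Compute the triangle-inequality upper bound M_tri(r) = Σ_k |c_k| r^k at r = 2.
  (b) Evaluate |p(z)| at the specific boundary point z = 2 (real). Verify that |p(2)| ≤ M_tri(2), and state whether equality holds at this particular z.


Coefficients: c_0 = 0, c_1 = 4, c_2 = 3. Radius r = 2.
Part (a). Triangle bound: M_tri(r) = Σ_k |c_k| r^k
  = |0|·2^0 + |4|·2^1 + |3|·2^2
  = 0 + 8 + 12 = 20.
This bounds M(r) := max_{|z|=r} |p(z)| from above; equality holds iff all terms c_k z^k can be made to align in phase at a single z on |z|=r.
Part (b). At z = 2 (real, on the circle |z| = r):
  p(2) = (0)·2^0 + (4)·2^1 + (3)·2^2 = 20.
  |p(2)| = 20.
Since all nonzero coefficients share the same sign, |p(2)| = 20 = M_tri(2); the triangle bound is attained at z = 2, so in fact M(r) = 20.

M_tri(2) = 20; |p(2)| = 20; equality at z=2: yes.


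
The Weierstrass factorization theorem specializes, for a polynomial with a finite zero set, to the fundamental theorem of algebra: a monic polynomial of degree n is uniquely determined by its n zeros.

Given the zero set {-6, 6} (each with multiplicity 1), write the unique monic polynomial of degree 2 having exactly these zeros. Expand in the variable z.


The polynomial is p(z) = ∏_{α ∈ S} (z − α), where S = {-6, 6}.
Expanding the product yields: p(z) = z^2 -36.
The resulting polynomial has degree 2 and real coefficients as required.

p(z) = z^2 -36.


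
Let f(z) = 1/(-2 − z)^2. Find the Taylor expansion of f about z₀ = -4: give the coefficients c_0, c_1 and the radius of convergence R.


Let w = z − z₀, so z = z₀ + w.
Then -2 − z = -2 − (z₀ + w) = (-2 − z₀) − w = 2 − w.
f(z) = 1/(2 − w)^2 = (1/(2)^2) · (1 − w/(2))^{−2}.
By the binomial series (1−u)^{−2} = Σ_{n≥0} C(n+1, 1) u^n for |u|<1, with u = w/(2):
  c_n = C(n+1, 1) / (2)^(n+2).
  c_0 = 1/(2)^2 = 1/4.
  c_1 = 2/(2)^3 = 1/4.
The series is valid for |w/d| < 1, i.e. |z − z₀| < |d|.
Radius of convergence: R = |-2 − z₀| = |2| = 2 (distance from z₀ to the singularity z = -2).

c_0 = 1/4, c_1 = 1/4; R = 2.


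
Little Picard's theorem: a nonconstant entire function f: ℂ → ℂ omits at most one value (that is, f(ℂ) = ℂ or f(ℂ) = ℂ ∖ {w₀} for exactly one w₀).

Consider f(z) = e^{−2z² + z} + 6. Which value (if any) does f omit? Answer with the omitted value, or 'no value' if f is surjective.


Little Picard bounds the complement of f(ℂ) to at most one point.
The exponent g(z) = −2z² + z is a nonconstant polynomial, hence surjective onto ℂ. So e^{g(z)} takes every value in {e^w : w ∈ ℂ} = ℂ ∖ {0}. Adding 6 shifts the range to ℂ ∖ {6}. f omits exactly 6.

Omitted value: 6.


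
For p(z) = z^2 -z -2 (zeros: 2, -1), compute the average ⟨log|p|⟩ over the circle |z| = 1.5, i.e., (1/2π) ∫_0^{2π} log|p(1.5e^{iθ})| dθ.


Zeros: -1, 2; r = 1.5.
Inside |z| < r: -1. Outside (|z| ≥ r): 2.
p(0) = -2, so log|p(0)| = log(2) = 0.6931.
Apply Jensen: I(r) = log|p(0)| + Σ_k log(r/|z_k|), summed over zeros inside |z| < r.
  log(r/|z_k|) for z_k = -1: log(1.5/1) = 0.4055
  Outside zeros (2) contribute nothing to the Jensen sum.
Sum over inside zeros: 0.4055.
I(r) = log|p(0)| + (inside sum) = 0.6931 + 0.4055 = 1.0986.
Note: since some zeros are outside |z| ≤ r, the simplified n·log(r) form does NOT apply — only the inside zeros contribute.

I(r) ≈ 1.0986.


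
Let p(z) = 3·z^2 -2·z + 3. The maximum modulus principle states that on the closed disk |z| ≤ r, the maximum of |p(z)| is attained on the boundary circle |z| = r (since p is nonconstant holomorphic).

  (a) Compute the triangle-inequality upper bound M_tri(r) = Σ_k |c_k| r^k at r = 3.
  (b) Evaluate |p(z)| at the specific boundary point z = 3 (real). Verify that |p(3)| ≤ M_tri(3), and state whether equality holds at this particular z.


Coefficients: c_0 = 3, c_1 = -2, c_2 = 3. Radius r = 3.
Part (a). Triangle bound: M_tri(r) = Σ_k |c_k| r^k
  = |3|·3^0 + |-2|·3^1 + |3|·3^2
  = 3 + 6 + 27 = 36.
This bounds M(r) := max_{|z|=r} |p(z)| from above; equality holds iff all terms c_k z^k can be made to align in phase at a single z on |z|=r.
Part (b). At z = 3 (real, on the circle |z| = r):
  p(3) = (3)·3^0 + (-2)·3^1 + (3)·3^2 = 24.
  |p(3)| = 24.
Check: |p(3)| = 24 ≤ 36 = M_tri(3). ✓ Equality does not hold at z = 3 (the coefficients have mixed signs, so the terms do not all align in phase there).

M_tri(3) = 36; |p(3)| = 24; equality at z=3: no.


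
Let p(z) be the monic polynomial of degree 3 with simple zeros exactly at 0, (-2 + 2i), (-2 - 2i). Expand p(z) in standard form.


The polynomial is p(z) = ∏_{α ∈ S} (z − α), where S = {0, (-2 + 2i), (-2 - 2i)}.
Expanding the product yields: p(z) = z^3 + 4·z^2 + 8·z.
Note conjugate pairs combine to real quadratics: (z − (-2+2i))(z − (-2−2i)) = z² + 4z + 8.
The resulting polynomial has degree 3 and real coefficients as required.

p(z) = z^3 + 4·z^2 + 8·z.


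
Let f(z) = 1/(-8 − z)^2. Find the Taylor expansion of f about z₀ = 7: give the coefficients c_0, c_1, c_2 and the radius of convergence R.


Let w = z − z₀, so z = z₀ + w.
Then -8 − z = -8 − (z₀ + w) = (-8 − z₀) − w = -15 − w.
f(z) = 1/(-15 − w)^2 = (1/(-15)^2) · (1 − w/(-15))^{−2}.
By the binomial series (1−u)^{−2} = Σ_{n≥0} C(n+1, 1) u^n for |u|<1, with u = w/(-15):
  c_n = C(n+1, 1) / (-15)^(n+2).
  c_0 = 1/(-15)^2 = 1/225.
  c_1 = 2/(-15)^3 = -2/3375.
  c_2 = 3/(-15)^4 = 1/16875.
The series is valid for |w/d| < 1, i.e. |z − z₀| < |d|.
Radius of convergence: R = |-8 − z₀| = |-15| = 15 (distance from z₀ to the singularity z = -8).

c_0 = 1/225, c_1 = -2/3375, c_2 = 1/16875; R = 15.


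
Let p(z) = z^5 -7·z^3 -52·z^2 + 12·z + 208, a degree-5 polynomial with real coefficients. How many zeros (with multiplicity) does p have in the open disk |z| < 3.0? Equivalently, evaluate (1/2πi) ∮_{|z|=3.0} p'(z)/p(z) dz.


The zeros of p are: 4, -2, (-2 + 3i), (-2 - 3i), 2.
Their magnitudes are: 4, 2, 3.606, 3.606, 2.
Zeros with |z| < R = 3.0: -2, 2.
Count = 2.
By the argument principle, (1/2πi) ∮_{|z|=R} p'(z)/p(z) dz equals exactly this count.

Number of zeros inside |z| < 3.0: 2.


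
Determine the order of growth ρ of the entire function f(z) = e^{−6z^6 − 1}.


|e^{−6z^6 − 1}| = e^{Re(-6·z^6) + -1} ≤ e^{6|z|^6 + -1} = e^{6r^6 + -1} on |z| = r, so ρ ≤ 6. Choosing z on |z|=r so that -6·z^6 is real positive (always possible by picking arg z appropriately) gives |f(z)| = e^{6r^6 + -1}, matching the bound. The additive constant -1 does not affect log log M(r) ~ 6·log r. Hence ρ = 6.
Therefore ρ = 6.

Order ρ = 6.


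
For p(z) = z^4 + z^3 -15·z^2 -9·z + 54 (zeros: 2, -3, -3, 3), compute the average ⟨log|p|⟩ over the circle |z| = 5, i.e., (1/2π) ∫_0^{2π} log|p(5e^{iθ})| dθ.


Zeros: -3, -3, 2, 3; r = 5.
Inside |z| < r: -3, -3, 2, 3. Outside (|z| ≥ r): ∅.
p(0) = 54, so log|p(0)| = log(54) = 3.9890.
Apply Jensen: I(r) = log|p(0)| + Σ_k log(r/|z_k|), summed over zeros inside |z| < r.
  log(r/|z_k|) for z_k = 2: log(5/2) = 0.9163
  log(r/|z_k|) for z_k = -3: log(5/3) = 0.5108
  log(r/|z_k|) for z_k = -3: log(5/3) = 0.5108
  log(r/|z_k|) for z_k = 3: log(5/3) = 0.5108
Sum over inside zeros: 2.4488.
I(r) = log|p(0)| + (inside sum) = 3.9890 + 2.4488 = 6.4378.
Closed form (all zeros inside, monic): I(r) = n·log(r) = 4·log(5) = 6.4378. ✓

I(r) ≈ 6.4378.


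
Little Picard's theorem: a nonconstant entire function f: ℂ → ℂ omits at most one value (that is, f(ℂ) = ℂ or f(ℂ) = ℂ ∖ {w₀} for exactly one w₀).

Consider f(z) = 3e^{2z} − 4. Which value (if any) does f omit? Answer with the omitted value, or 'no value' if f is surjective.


Little Picard bounds the complement of f(ℂ) to at most one point.
e^{2z} is never zero on ℂ, so 3·e^{2z} takes every value in ℂ ∖ {0}. Adding -4 shifts the range to ℂ ∖ {-4}. Thus f omits exactly the value -4.

Omitted value: -4.


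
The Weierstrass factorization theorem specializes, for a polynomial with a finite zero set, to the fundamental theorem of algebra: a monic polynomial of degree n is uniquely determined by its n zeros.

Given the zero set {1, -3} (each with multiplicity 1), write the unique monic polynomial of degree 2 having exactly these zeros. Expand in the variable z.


The polynomial is p(z) = ∏_{α ∈ S} (z − α), where S = {1, -3}.
Expanding the product yields: p(z) = z^2 + 2·z -3.
The resulting polynomial has degree 2 and real coefficients as required.

p(z) = z^2 + 2·z -3.


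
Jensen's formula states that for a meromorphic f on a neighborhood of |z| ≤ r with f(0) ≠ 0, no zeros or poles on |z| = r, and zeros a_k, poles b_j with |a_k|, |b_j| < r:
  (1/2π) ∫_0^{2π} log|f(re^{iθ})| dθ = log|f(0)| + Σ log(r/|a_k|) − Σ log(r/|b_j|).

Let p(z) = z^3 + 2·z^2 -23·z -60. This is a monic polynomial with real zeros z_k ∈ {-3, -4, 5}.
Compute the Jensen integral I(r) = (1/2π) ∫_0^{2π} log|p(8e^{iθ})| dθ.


Zeros: -4, -3, 5; r = 8.
Inside |z| < r: -4, -3, 5. Outside (|z| ≥ r): ∅.
p(0) = -60, so log|p(0)| = log(60) = 4.0943.
Apply Jensen: I(r) = log|p(0)| + Σ_k log(r/|z_k|), summed over zeros inside |z| < r.
  log(r/|z_k|) for z_k = -3: log(8/3) = 0.9808
  log(r/|z_k|) for z_k = -4: log(8/4) = 0.6931
  log(r/|z_k|) for z_k = 5: log(8/5) = 0.4700
Sum over inside zeros: 2.1440.
I(r) = log|p(0)| + (inside sum) = 4.0943 + 2.1440 = 6.2383.
Closed form (all zeros inside, monic): I(r) = n·log(r) = 3·log(8) = 6.2383. ✓

I(r) ≈ 6.2383.


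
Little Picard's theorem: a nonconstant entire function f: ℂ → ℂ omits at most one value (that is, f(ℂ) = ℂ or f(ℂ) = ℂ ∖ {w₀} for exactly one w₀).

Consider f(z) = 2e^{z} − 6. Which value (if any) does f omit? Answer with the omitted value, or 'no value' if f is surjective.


Little Picard bounds the complement of f(ℂ) to at most one point.
e^{z} is never zero on ℂ, so 2·e^{z} takes every value in ℂ ∖ {0}. Adding -6 shifts the range to ℂ ∖ {-6}. Thus f omits exactly the value -6.

Omitted value: -6.


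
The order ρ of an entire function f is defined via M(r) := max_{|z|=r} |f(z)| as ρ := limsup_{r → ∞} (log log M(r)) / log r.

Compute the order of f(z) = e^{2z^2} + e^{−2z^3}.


Each summand is entire of order 2 and 3 respectively (as in the single-exponential case). The order of a sum is at most the max of the orders, so ρ ≤ 3. For the lower bound: on |z|=r choose arg z so that -2z^3 is real positive; then |e^{-2z^3}| = e^{2r^3} while |e^{2z^2}| ≤ e^{2r^2} = o(e^{2r^3}). So |f| ≥ e^{2r^3}(1 − o(1)) and ρ ≥ 3. Hence ρ = max(2, 3) = 3.
Therefore ρ = 3.

Order ρ = 3.


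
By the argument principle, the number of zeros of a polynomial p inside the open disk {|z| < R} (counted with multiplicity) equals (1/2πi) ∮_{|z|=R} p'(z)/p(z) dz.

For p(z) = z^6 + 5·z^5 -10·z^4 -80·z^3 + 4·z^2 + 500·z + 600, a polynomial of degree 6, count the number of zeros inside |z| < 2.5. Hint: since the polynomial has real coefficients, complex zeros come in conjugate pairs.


The zeros of p are: (3 + 1i), (3 - 1i), -3, -2, (-3 + 1i), (-3 - 1i).
Their magnitudes are: 3.162, 3.162, 3, 2, 3.162, 3.162.
Zeros with |z| < R = 2.5: -2.
Count = 1.
By the argument principle, (1/2πi) ∮_{|z|=R} p'(z)/p(z) dz equals exactly this count.

Number of zeros inside |z| < 2.5: 1.


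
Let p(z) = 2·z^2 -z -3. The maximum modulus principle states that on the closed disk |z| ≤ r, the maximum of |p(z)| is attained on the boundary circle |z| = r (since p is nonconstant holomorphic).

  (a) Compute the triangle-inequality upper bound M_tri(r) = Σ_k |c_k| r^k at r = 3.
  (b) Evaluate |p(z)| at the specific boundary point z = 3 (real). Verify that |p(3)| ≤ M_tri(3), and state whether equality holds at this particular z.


Coefficients: c_0 = -3, c_1 = -1, c_2 = 2. Radius r = 3.
Part (a). Triangle bound: M_tri(r) = Σ_k |c_k| r^k
  = |-3|·3^0 + |-1|·3^1 + |2|·3^2
  = 3 + 3 + 18 = 24.
This bounds M(r) := max_{|z|=r} |p(z)| from above; equality holds iff all terms c_k z^k can be made to align in phase at a single z on |z|=r.
Part (b). At z = 3 (real, on the circle |z| = r):
  p(3) = (-3)·3^0 + (-1)·3^1 + (2)·3^2 = 12.
  |p(3)| = 12.
Check: |p(3)| = 12 ≤ 24 = M_tri(3). ✓ Equality does not hold at z = 3 (the coefficients have mixed signs, so the terms do not all align in phase there).

M_tri(3) = 24; |p(3)| = 12; equality at z=3: no.


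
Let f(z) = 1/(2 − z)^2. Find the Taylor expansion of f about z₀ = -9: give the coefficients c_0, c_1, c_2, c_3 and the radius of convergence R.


Let w = z − z₀, so z = z₀ + w.
Then 2 − z = 2 − (z₀ + w) = (2 − z₀) − w = 11 − w.
f(z) = 1/(11 − w)^2 = (1/(11)^2) · (1 − w/(11))^{−2}.
By the binomial series (1−u)^{−2} = Σ_{n≥0} C(n+1, 1) u^n for |u|<1, with u = w/(11):
  c_n = C(n+1, 1) / (11)^(n+2).
  c_0 = 1/(11)^2 = 1/121.
  c_1 = 2/(11)^3 = 2/1331.
  c_2 = 3/(11)^4 = 3/14641.
  c_3 = 4/(11)^5 = 4/161051.
The series is valid for |w/d| < 1, i.e. |z − z₀| < |d|.
Radius of convergence: R = |2 − z₀| = |11| = 11 (distance from z₀ to the singularity z = 2).

c_0 = 1/121, c_1 = 2/1331, c_2 = 3/14641, c_3 = 4/161051; R = 11.


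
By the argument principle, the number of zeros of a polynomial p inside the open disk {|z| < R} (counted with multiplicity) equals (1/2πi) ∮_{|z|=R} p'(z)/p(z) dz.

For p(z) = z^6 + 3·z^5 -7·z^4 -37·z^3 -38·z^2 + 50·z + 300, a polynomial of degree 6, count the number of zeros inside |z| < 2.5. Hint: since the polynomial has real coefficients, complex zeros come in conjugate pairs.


The zeros of p are: 3, 2, (-3 + 1i), (-3 - 1i), (-1 + 2i), (-1 - 2i).
Their magnitudes are: 3, 2, 3.162, 3.162, 2.236, 2.236.
Zeros with |z| < R = 2.5: 2, (-1 + 2i), (-1 - 2i).
Count = 3.
By the argument principle, (1/2πi) ∮_{|z|=R} p'(z)/p(z) dz equals exactly this count.

Number of zeros inside |z| < 2.5: 3.


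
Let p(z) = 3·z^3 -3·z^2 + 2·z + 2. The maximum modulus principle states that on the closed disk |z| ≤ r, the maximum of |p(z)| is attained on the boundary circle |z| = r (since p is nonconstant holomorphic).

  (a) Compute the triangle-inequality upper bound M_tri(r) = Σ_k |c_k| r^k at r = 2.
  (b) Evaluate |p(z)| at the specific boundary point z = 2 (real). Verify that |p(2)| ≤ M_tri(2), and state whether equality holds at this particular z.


Coefficients: c_0 = 2, c_1 = 2, c_2 = -3, c_3 = 3. Radius r = 2.
Part (a). Triangle bound: M_tri(r) = Σ_k |c_k| r^k
  = |2|·2^0 + |2|·2^1 + |-3|·2^2 + |3|·2^3
  = 2 + 4 + 12 + 24 = 42.
This bounds M(r) := max_{|z|=r} |p(z)| from above; equality holds iff all terms c_k z^k can be made to align in phase at a single z on |z|=r.
Part (b). At z = 2 (real, on the circle |z| = r):
  p(2) = (2)·2^0 + (2)·2^1 + (-3)·2^2 + (3)·2^3 = 18.
  |p(2)| = 18.
Check: |p(2)| = 18 ≤ 42 = M_tri(2). ✓ Equality does not hold at z = 2 (the coefficients have mixed signs, so the terms do not all align in phase there).

M_tri(2) = 42; |p(2)| = 18; equality at z=2: no.


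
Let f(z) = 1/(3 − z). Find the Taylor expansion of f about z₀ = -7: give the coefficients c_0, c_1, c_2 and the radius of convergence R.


Let w = z − z₀, so z = z₀ + w.
Then 3 − z = 3 − (z₀ + w) = (3 − z₀) − w = 10 − w.
f(z) = 1/(10 − w) = (1/(10)) · 1/(1 − w/(10)) = Σ_{n≥0} w^n / (10)^(n+1).
So c_n = 1/(10)^(n+1):
  c_0 = 1/(10)^1 = 1/10.
  c_1 = 1/(10)^2 = 1/100.
  c_2 = 1/(10)^3 = 1/1000.
The series is valid for |w/d| < 1, i.e. |z − z₀| < |d|.
Radius of convergence: R = |3 − z₀| = |10| = 10 (distance from z₀ to the singularity z = 3).

c_0 = 1/10, c_1 = 1/100, c_2 = 1/1000; R = 10.


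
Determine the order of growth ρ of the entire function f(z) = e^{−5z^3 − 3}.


|e^{−5z^3 − 3}| = e^{Re(-5·z^3) + -3} ≤ e^{5|z|^3 + -3} = e^{5r^3 + -3} on |z| = r, so ρ ≤ 3. Choosing z on |z|=r so that -5·z^3 is real positive (always possible by picking arg z appropriately) gives |f(z)| = e^{5r^3 + -3}, matching the bound. The additive constant -3 does not affect log log M(r) ~ 3·log r. Hence ρ = 3.
Therefore ρ = 3.

Order ρ = 3.


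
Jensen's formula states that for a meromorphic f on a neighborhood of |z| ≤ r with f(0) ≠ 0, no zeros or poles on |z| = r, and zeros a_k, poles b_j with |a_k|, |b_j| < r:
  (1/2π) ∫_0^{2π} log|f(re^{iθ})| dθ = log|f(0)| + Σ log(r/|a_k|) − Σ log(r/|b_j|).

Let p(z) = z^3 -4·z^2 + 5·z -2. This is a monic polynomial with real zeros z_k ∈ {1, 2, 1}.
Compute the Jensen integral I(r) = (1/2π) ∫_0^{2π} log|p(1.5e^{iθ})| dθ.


Zeros: 1, 1, 2; r = 1.5.
Inside |z| < r: 1, 1. Outside (|z| ≥ r): 2.
p(0) = -2, so log|p(0)| = log(2) = 0.6931.
Apply Jensen: I(r) = log|p(0)| + Σ_k log(r/|z_k|), summed over zeros inside |z| < r.
  log(r/|z_k|) for z_k = 1: log(1.5/1) = 0.4055
  log(r/|z_k|) for z_k = 1: log(1.5/1) = 0.4055
  Outside zeros (2) contribute nothing to the Jensen sum.
Sum over inside zeros: 0.8109.
I(r) = log|p(0)| + (inside sum) = 0.6931 + 0.8109 = 1.5041.
Note: since some zeros are outside |z| ≤ r, the simplified n·log(r) form does NOT apply — only the inside zeros contribute.

I(r) ≈ 1.5041.


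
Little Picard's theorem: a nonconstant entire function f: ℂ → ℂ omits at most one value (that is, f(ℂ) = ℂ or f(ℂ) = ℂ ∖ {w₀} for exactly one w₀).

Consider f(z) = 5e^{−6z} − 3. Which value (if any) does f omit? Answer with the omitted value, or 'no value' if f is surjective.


Little Picard bounds the complement of f(ℂ) to at most one point.
e^{−6z} is never zero on ℂ, so 5·e^{−6z} takes every value in ℂ ∖ {0}. Adding -3 shifts the range to ℂ ∖ {-3}. Thus f omits exactly the value -3.

Omitted value: -3.


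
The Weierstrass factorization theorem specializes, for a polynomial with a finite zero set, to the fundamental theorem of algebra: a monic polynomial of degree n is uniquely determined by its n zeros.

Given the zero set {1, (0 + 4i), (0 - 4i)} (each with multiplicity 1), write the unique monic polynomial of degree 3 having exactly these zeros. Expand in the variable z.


The polynomial is p(z) = ∏_{α ∈ S} (z − α), where S = {1, (0 + 4i), (0 - 4i)}.
Expanding the product yields: p(z) = z^3 -z^2 + 16·z -16.
Note conjugate pairs combine to real quadratics: (z − (0+4i))(z − (0−4i)) = z² + 16.
The resulting polynomial has degree 3 and real coefficients as required.

p(z) = z^3 -z^2 + 16·z -16.


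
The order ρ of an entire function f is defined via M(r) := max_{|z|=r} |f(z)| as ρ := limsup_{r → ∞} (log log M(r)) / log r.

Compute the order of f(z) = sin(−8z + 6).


sin(w) is a linear combination of e^{iw} and e^{−iw} (or e^w, e^{−w} in the hyperbolic case), so |sin(w)| ≤ e^{|w|}. With w = −8z + 6, |w| ≤ 8|z| + 6 = 8r + 6 on |z| = r, giving M(r) ≤ e^{8r + 6}, so ρ ≤ 1. On a suitable ray (z = it for sin/cos; z = t for sinh/cosh, t real → ∞), |sin(−8z + 6)| grows like e^{8|t|}/2, so ρ ≥ 1. Hence ρ = 1.
Therefore ρ = 1.

Order ρ = 1.


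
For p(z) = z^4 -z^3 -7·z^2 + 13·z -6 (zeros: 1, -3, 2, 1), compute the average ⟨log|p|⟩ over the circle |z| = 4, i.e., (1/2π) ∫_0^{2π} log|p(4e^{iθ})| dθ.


Zeros: -3, 1, 1, 2; r = 4.
Inside |z| < r: -3, 1, 1, 2. Outside (|z| ≥ r): ∅.
p(0) = -6, so log|p(0)| = log(6) = 1.7918.
Apply Jensen: I(r) = log|p(0)| + Σ_k log(r/|z_k|), summed over zeros inside |z| < r.
  log(r/|z_k|) for z_k = 1: log(4/1) = 1.3863
  log(r/|z_k|) for z_k = -3: log(4/3) = 0.2877
  log(r/|z_k|) for z_k = 2: log(4/2) = 0.6931
  log(r/|z_k|) for z_k = 1: log(4/1) = 1.3863
Sum over inside zeros: 3.7534.
I(r) = log|p(0)| + (inside sum) = 1.7918 + 3.7534 = 5.5452.
Closed form (all zeros inside, monic): I(r) = n·log(r) = 4·log(4) = 5.5452. ✓

I(r) ≈ 5.5452.


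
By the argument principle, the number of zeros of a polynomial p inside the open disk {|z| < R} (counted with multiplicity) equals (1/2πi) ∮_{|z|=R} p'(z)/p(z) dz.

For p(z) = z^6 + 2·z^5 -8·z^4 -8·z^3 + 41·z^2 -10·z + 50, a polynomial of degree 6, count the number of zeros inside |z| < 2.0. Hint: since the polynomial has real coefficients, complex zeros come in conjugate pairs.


The zeros of p are: (-3 + 1i), (-3 - 1i), (0 + 1i), (0 - 1i), (2 + 1i), (2 - 1i).
Their magnitudes are: 3.162, 3.162, 1, 1, 2.236, 2.236.
Zeros with |z| < R = 2.0: (0 + 1i), (0 - 1i).
Count = 2.
By the argument principle, (1/2πi) ∮_{|z|=R} p'(z)/p(z) dz equals exactly this count.

Number of zeros inside |z| < 2.0: 2.


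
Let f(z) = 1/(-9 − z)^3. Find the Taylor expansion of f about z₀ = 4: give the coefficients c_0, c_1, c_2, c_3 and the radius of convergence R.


Let w = z − z₀, so z = z₀ + w.
Then -9 − z = -9 − (z₀ + w) = (-9 − z₀) − w = -13 − w.
f(z) = 1/(-13 − w)^3 = (1/(-13)^3) · (1 − w/(-13))^{−3}.
By the binomial series (1−u)^{−3} = Σ_{n≥0} C(n+2, 2) u^n for |u|<1, with u = w/(-13):
  c_n = C(n+2, 2) / (-13)^(n+3).
  c_0 = 1/(-13)^3 = -1/2197.
  c_1 = 3/(-13)^4 = 3/28561.
  c_2 = 6/(-13)^5 = -6/371293.
  c_3 = 10/(-13)^6 = 10/4826809.
The series is valid for |w/d| < 1, i.e. |z − z₀| < |d|.
Radius of convergence: R = |-9 − z₀| = |-13| = 13 (distance from z₀ to the singularity z = -9).

c_0 = -1/2197, c_1 = 3/28561, c_2 = -6/371293, c_3 = 10/4826809; R = 13.


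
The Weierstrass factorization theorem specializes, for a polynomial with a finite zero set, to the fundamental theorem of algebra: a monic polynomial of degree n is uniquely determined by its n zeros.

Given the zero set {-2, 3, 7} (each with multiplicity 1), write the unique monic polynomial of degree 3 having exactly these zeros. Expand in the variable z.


The polynomial is p(z) = ∏_{α ∈ S} (z − α), where S = {-2, 3, 7}.
Expanding the product yields: p(z) = z^3 -8·z^2 + z + 42.
The resulting polynomial has degree 3 and real coefficients as required.

p(z) = z^3 -8·z^2 + z + 42.


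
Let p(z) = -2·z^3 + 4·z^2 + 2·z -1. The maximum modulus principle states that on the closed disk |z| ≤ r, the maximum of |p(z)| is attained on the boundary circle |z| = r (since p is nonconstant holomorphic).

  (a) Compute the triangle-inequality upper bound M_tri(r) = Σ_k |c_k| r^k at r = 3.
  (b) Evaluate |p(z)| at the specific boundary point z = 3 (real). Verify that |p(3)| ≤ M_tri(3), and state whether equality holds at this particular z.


Coefficients: c_0 = -1, c_1 = 2, c_2 = 4, c_3 = -2. Radius r = 3.
Part (a). Triangle bound: M_tri(r) = Σ_k |c_k| r^k
  = |-1|·3^0 + |2|·3^1 + |4|·3^2 + |-2|·3^3
  = 1 + 6 + 36 + 54 = 97.
This bounds M(r) := max_{|z|=r} |p(z)| from above; equality holds iff all terms c_k z^k can be made to align in phase at a single z on |z|=r.
Part (b). At z = 3 (real, on the circle |z| = r):
  p(3) = (-1)·3^0 + (2)·3^1 + (4)·3^2 + (-2)·3^3 = -13.
  |p(3)| = 13.
Check: |p(3)| = 13 ≤ 97 = M_tri(3). ✓ Equality does not hold at z = 3 (the coefficients have mixed signs, so the terms do not all align in phase there).

M_tri(3) = 97; |p(3)| = 13; equality at z=3: no.


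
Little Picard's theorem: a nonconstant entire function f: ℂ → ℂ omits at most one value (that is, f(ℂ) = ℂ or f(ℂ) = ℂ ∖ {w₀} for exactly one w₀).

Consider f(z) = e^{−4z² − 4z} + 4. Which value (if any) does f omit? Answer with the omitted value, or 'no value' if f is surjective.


Little Picard bounds the complement of f(ℂ) to at most one point.
The exponent g(z) = −4z² − 4z is a nonconstant polynomial, hence surjective onto ℂ. So e^{g(z)} takes every value in {e^w : w ∈ ℂ} = ℂ ∖ {0}. Adding 4 shifts the range to ℂ ∖ {4}. f omits exactly 4.

Omitted value: 4.


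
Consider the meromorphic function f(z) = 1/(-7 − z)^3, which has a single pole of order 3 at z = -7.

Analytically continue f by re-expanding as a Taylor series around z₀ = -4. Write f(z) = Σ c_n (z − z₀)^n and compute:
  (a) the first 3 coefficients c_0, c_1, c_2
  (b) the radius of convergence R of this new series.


Let w = z − z₀, so z = z₀ + w.
Then -7 − z = -7 − (z₀ + w) = (-7 − z₀) − w = -3 − w.
f(z) = 1/(-3 − w)^3 = (1/(-3)^3) · (1 − w/(-3))^{−3}.
By the binomial series (1−u)^{−3} = Σ_{n≥0} C(n+2, 2) u^n for |u|<1, with u = w/(-3):
  c_n = C(n+2, 2) / (-3)^(n+3).
  c_0 = 1/(-3)^3 = -1/27.
  c_1 = 3/(-3)^4 = 1/27.
  c_2 = 6/(-3)^5 = -2/81.
The series is valid for |w/d| < 1, i.e. |z − z₀| < |d|.
Radius of convergence: R = |-7 − z₀| = |-3| = 3 (distance from z₀ to the singularity z = -7).

c_0 = -1/27, c_1 = 1/27, c_2 = -2/81; R = 3.


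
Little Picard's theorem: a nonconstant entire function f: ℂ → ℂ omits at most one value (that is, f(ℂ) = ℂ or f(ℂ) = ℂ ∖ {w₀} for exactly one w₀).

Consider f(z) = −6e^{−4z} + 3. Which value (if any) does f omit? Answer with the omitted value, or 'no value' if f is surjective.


Little Picard bounds the complement of f(ℂ) to at most one point.
e^{−4z} is never zero on ℂ, so -6·e^{−4z} takes every value in ℂ ∖ {0}. Adding 3 shifts the range to ℂ ∖ {3}. Thus f omits exactly the value 3.

Omitted value: 3.


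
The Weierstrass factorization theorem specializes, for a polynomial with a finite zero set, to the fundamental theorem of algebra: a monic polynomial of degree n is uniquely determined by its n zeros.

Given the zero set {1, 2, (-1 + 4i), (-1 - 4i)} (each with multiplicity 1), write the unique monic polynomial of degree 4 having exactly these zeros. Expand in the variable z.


The polynomial is p(z) = ∏_{α ∈ S} (z − α), where S = {1, 2, (-1 + 4i), (-1 - 4i)}.
Expanding the product yields: p(z) = z^4 -z^3 + 13·z^2 -47·z + 34.
Note conjugate pairs combine to real quadratics: (z − (-1+4i))(z − (-1−4i)) = z² + 2z + 17.
The resulting polynomial has degree 4 and real coefficients as required.

p(z) = z^4 -z^3 + 13·z^2 -47·z + 34.


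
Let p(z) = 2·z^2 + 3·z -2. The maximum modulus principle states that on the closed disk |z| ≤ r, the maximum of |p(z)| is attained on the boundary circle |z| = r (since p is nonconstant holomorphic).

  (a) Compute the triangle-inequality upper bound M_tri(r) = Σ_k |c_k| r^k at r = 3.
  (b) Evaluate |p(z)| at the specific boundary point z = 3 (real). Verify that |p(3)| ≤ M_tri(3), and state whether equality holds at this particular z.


Coefficients: c_0 = -2, c_1 = 3, c_2 = 2. Radius r = 3.
Part (a). Triangle bound: M_tri(r) = Σ_k |c_k| r^k
  = |-2|·3^0 + |3|·3^1 + |2|·3^2
  = 2 + 9 + 18 = 29.
This bounds M(r) := max_{|z|=r} |p(z)| from above; equality holds iff all terms c_k z^k can be made to align in phase at a single z on |z|=r.
Part (b). At z = 3 (real, on the circle |z| = r):
  p(3) = (-2)·3^0 + (3)·3^1 + (2)·3^2 = 25.
  |p(3)| = 25.
Check: |p(3)| = 25 ≤ 29 = M_tri(3). ✓ Equality does not hold at z = 3 (the coefficients have mixed signs, so the terms do not all align in phase there).

M_tri(3) = 29; |p(3)| = 25; equality at z=3: no.


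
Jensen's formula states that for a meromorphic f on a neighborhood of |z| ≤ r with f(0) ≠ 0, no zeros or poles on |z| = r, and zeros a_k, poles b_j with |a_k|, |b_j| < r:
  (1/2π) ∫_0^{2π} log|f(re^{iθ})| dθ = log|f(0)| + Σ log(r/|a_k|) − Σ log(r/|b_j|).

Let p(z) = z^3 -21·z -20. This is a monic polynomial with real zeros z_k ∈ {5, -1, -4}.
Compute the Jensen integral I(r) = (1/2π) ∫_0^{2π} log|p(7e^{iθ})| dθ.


Zeros: -4, -1, 5; r = 7.
Inside |z| < r: -4, -1, 5. Outside (|z| ≥ r): ∅.
p(0) = -20, so log|p(0)| = log(20) = 2.9957.
Apply Jensen: I(r) = log|p(0)| + Σ_k log(r/|z_k|), summed over zeros inside |z| < r.
  log(r/|z_k|) for z_k = 5: log(7/5) = 0.3365
  log(r/|z_k|) for z_k = -1: log(7/1) = 1.9459
  log(r/|z_k|) for z_k = -4: log(7/4) = 0.5596
Sum over inside zeros: 2.8420.
I(r) = log|p(0)| + (inside sum) = 2.9957 + 2.8420 = 5.8377.
Closed form (all zeros inside, monic): I(r) = n·log(r) = 3·log(7) = 5.8377. ✓

I(r) ≈ 5.8377.


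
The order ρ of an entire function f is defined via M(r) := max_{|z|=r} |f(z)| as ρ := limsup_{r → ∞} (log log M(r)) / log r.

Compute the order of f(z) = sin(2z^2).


Write sin(w) = (e^{iw} ± e^{−iw})/(2 or 2i), so |sin(w)| ≤ e^{|w|}. With w = 2z^2, |w| ≤ 2r^2 + 0 on |z|=r, giving M(r) ≤ e^{2r^2 + 0} and ρ ≤ 2. For the lower bound, choose z on |z|=r with 2z^2 purely imaginary of modulus 2r^2; then |sin(2z^2)| grows like e^{2r^2}/2, so ρ ≥ 2. Hence ρ = 2.
Therefore ρ = 2.

Order ρ = 2.


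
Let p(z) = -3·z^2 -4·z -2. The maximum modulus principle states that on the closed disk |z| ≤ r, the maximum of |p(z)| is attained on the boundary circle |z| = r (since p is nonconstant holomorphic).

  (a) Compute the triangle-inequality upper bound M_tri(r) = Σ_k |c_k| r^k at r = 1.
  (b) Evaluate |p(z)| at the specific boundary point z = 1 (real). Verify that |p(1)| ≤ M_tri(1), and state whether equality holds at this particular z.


Coefficients: c_0 = -2, c_1 = -4, c_2 = -3. Radius r = 1.
Part (a). Triangle bound: M_tri(r) = Σ_k |c_k| r^k
  = |-2|·1^0 + |-4|·1^1 + |-3|·1^2
  = 2 + 4 + 3 = 9.
This bounds M(r) := max_{|z|=r} |p(z)| from above; equality holds iff all terms c_k z^k can be made to align in phase at a single z on |z|=r.
Part (b). At z = 1 (real, on the circle |z| = r):
  p(1) = (-2)·1^0 + (-4)·1^1 + (-3)·1^2 = -9.
  |p(1)| = 9.
Since all nonzero coefficients share the same sign, |p(1)| = 9 = M_tri(1); the triangle bound is attained at z = 1, so in fact M(r) = 9.

M_tri(1) = 9; |p(1)| = 9; equality at z=1: yes.


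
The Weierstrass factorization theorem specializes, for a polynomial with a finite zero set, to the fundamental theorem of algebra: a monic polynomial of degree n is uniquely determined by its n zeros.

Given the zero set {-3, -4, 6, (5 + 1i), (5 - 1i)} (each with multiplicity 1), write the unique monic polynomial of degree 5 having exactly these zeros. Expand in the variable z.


The polynomial is p(z) = ∏_{α ∈ S} (z − α), where S = {-3, -4, 6, (5 + 1i), (5 - 1i)}.
Expanding the product yields: p(z) = z^5 -9·z^4 -14·z^3 + 254·z^2 -60·z -1872.
Note conjugate pairs combine to real quadratics: (z − (5+1i))(z − (5−1i)) = z² − 10z + 26.
The resulting polynomial has degree 5 and real coefficients as required.

p(z) = z^5 -9·z^4 -14·z^3 + 254·z^2 -60·z -1872.


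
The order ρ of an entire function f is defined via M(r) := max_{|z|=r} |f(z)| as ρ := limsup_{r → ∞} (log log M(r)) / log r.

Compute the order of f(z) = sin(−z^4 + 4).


Write sin(w) = (e^{iw} ± e^{−iw})/(2 or 2i), so |sin(w)| ≤ e^{|w|}. With w = −z^4 + 4, |w| ≤ 1r^4 + 4 on |z|=r, giving M(r) ≤ e^{1r^4 + 4} and ρ ≤ 4. For the lower bound, choose z on |z|=r with -1z^4 purely imaginary of modulus 1r^4; then |sin(−z^4 + 4)| grows like e^{1r^4}/2, so ρ ≥ 4. Hence ρ = 4.
Therefore ρ = 4.

Order ρ = 4.


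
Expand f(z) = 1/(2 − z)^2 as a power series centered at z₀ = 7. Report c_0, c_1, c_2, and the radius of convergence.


Let w = z − z₀, so z = z₀ + w.
Then 2 − z = 2 − (z₀ + w) = (2 − z₀) − w = -5 − w.
f(z) = 1/(-5 − w)^2 = (1/(-5)^2) · (1 − w/(-5))^{−2}.
By the binomial series (1−u)^{−2} = Σ_{n≥0} C(n+1, 1) u^n for |u|<1, with u = w/(-5):
  c_n = C(n+1, 1) / (-5)^(n+2).
  c_0 = 1/(-5)^2 = 1/25.
  c_1 = 2/(-5)^3 = -2/125.
  c_2 = 3/(-5)^4 = 3/625.
The series is valid for |w/d| < 1, i.e. |z − z₀| < |d|.
Radius of convergence: R = |2 − z₀| = |-5| = 5 (distance from z₀ to the singularity z = 2).

c_0 = 1/25, c_1 = -2/125, c_2 = 3/625; R = 5.


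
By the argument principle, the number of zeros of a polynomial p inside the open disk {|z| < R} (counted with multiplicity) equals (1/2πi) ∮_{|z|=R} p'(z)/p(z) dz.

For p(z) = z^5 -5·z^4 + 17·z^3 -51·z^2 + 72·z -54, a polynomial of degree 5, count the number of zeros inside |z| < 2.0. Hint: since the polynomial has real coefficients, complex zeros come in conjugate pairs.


The zeros of p are: (0 + 3i), (0 - 3i), 3, (1 + 1i), (1 - 1i).
Their magnitudes are: 3, 3, 3, 1.414, 1.414.
Zeros with |z| < R = 2.0: (1 + 1i), (1 - 1i).
Count = 2.
By the argument principle, (1/2πi) ∮_{|z|=R} p'(z)/p(z) dz equals exactly this count.

Number of zeros inside |z| < 2.0: 2.


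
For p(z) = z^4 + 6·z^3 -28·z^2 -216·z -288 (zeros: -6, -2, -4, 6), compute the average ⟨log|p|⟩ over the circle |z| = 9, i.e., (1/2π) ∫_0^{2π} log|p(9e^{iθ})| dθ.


Zeros: -6, -4, -2, 6; r = 9.
Inside |z| < r: -6, -4, -2, 6. Outside (|z| ≥ r): ∅.
p(0) = -288, so log|p(0)| = log(288) = 5.6630.
Apply Jensen: I(r) = log|p(0)| + Σ_k log(r/|z_k|), summed over zeros inside |z| < r.
  log(r/|z_k|) for z_k = -6: log(9/6) = 0.4055
  log(r/|z_k|) for z_k = -2: log(9/2) = 1.5041
  log(r/|z_k|) for z_k = -4: log(9/4) = 0.8109
  log(r/|z_k|) for z_k = 6: log(9/6) = 0.4055
Sum over inside zeros: 3.1259.
I(r) = log|p(0)| + (inside sum) = 5.6630 + 3.1259 = 8.7889.
Closed form (all zeros inside, monic): I(r) = n·log(r) = 4·log(9) = 8.7889. ✓

I(r) ≈ 8.7889.
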